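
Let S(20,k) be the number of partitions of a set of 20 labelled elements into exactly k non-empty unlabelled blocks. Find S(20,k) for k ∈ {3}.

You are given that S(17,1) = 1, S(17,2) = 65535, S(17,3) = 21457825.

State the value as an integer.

580606446

[18] T[18,1]:1*1+0=1 · T[18,2]:2*65535+1=131071 · T[18,3]:3*21457825+65535=64439010
[19] T[19,2]:2*131071+1=262143 · T[19,3]:3*64439010+131071=193448101
[20] T[20,3]:3*193448101+262143=580606446
Read S(20,3) = 580606446.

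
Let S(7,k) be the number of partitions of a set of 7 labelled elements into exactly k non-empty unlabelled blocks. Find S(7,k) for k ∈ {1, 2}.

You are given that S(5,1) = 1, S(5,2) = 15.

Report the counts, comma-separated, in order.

r6: T_6,1=1×1+0=1; T_6,2=2×15+1=31
r7: T_7,1=1×1+0=1; T_7,2=2×31+1=63
Read S(7,1) = 1, S(7,2) = 63.

1, 63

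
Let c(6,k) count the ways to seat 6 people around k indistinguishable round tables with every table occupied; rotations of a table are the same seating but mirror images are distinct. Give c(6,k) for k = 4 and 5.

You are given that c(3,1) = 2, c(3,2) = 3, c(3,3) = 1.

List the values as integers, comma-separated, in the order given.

85, 15

r4: T_4,2=3×3+2=11; T_4,3=3×1+3=6; T_4,4=3×0+1=1
r5: T_5,3=4×6+11=35; T_5,4=4×1+6=10; T_5,5=4×0+1=1
r6: T_6,4=5×10+35=85; T_6,5=5×1+10=15
Read c(6,4) = 85, c(6,5) = 15.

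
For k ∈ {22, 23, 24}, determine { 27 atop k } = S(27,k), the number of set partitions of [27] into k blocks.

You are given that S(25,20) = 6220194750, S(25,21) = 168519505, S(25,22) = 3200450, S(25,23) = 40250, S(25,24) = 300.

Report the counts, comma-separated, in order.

r26: T_26,21=21×168519505+6220194750=9759104355; T_26,22=22×3200450+168519505=238929405; T_26,23=23×40250+3200450=4126200; T_26,24=24×300+40250=47450
r27: T_27,22=22×238929405+9759104355=15015551265; T_27,23=23×4126200+238929405=333832005; T_27,24=24×47450+4126200=5265000
Read S(27,22) = 15015551265, S(27,23) = 333832005, S(27,24) = 5265000.

15015551265, 333832005, 5265000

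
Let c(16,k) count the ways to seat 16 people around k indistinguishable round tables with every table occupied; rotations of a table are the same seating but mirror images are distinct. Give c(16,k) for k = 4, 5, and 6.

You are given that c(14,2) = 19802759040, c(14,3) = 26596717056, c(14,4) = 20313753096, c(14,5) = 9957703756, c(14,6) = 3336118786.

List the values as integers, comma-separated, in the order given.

@15  (15,3):26596717056·14+19802759040→392156797824, (15,4):20313753096·14+26596717056→310989260400, (15,5):9957703756·14+20313753096→159721605680, (15,6):3336118786·14+9957703756→56663366760
@16  (16,4):310989260400·15+392156797824→5056995703824, (16,5):159721605680·15+310989260400→2706813345600, (16,6):56663366760·15+159721605680→1009672107080
Read c(16,4) = 5056995703824, c(16,5) = 2706813345600, c(16,6) = 1009672107080.

5056995703824, 2706813345600, 1009672107080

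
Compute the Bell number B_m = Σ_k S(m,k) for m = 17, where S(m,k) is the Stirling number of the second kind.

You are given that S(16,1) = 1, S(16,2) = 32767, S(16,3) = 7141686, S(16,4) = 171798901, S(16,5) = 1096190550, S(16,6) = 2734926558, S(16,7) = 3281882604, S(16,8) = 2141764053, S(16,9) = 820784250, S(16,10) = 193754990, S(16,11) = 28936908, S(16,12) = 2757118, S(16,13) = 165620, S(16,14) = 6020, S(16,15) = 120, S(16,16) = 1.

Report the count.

row 17: T[17][1]=1·1+0=1  T[17][2]=2·32767+1=65535  T[17][3]=3·7141686+32767=21457825  T[17][4]=4·171798901+7141686=694337290  T[17][5]=5·1096190550+171798901=5652751651  T[17][6]=6·2734926558+1096190550=17505749898  T[17][7]=7·3281882604+2734926558=25708104786  T[17][8]=8·2141764053+3281882604=20415995028  T[17][9]=9·820784250+2141764053=9528822303  T[17][10]=10·193754990+820784250=2758334150  T[17][11]=11·28936908+193754990=512060978  T[17][12]=12·2757118+28936908=62022324  T[17][13]=13·165620+2757118=4910178  T[17][14]=14·6020+165620=249900  T[17][15]=15·120+6020=7820  T[17][16]=16·1+120=136  T[17][17]=17·0+1=1
B_17 = ΣS(17,k) = 1+65535+21457825+694337290+5652751651+17505749898+25708104786+20415995028+9528822303+2758334150+512060978+62022324+4910178+249900+7820+136+1 = 82864869804

82864869804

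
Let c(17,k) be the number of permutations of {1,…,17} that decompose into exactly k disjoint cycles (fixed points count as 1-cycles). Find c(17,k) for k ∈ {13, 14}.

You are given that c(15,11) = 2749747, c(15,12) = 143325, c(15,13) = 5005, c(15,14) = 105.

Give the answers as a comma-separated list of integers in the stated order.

[16] T[16,12]:15*143325+2749747=4899622 · T[16,13]:15*5005+143325=218400 · T[16,14]:15*105+5005=6580
[17] T[17,13]:16*218400+4899622=8394022 · T[17,14]:16*6580+218400=323680
Read c(17,13) = 8394022, c(17,14) = 323680.

8394022, 323680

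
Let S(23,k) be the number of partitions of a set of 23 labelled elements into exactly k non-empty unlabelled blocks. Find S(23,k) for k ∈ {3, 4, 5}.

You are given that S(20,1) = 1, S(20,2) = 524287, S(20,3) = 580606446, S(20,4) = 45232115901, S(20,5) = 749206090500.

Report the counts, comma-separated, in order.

15686335501, 2916342574750, 96416888184100

@21  (21,1):1·1+0→1, (21,2):524287·2+1→1048575, (21,3):580606446·3+524287→1742343625, (21,4):45232115901·4+580606446→181509070050, (21,5):749206090500·5+45232115901→3791262568401
@22  (22,2):1048575·2+1→2097151, (22,3):1742343625·3+1048575→5228079450, (22,4):181509070050·4+1742343625→727778623825, (22,5):3791262568401·5+181509070050→19137821912055
@23  (23,3):5228079450·3+2097151→15686335501, (23,4):727778623825·4+5228079450→2916342574750, (23,5):19137821912055·5+727778623825→96416888184100
Read S(23,3) = 15686335501, S(23,4) = 2916342574750, S(23,5) = 96416888184100.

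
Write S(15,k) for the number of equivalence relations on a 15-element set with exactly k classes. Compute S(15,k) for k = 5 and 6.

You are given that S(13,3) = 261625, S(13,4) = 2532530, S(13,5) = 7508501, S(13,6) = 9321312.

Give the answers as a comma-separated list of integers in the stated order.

210766920, 420693273

i=14: T(14,4)=261625+4·2532530=10391745 | T(14,5)=2532530+5·7508501=40075035 | T(14,6)=7508501+6·9321312=63436373
i=15: T(15,5)=10391745+5·40075035=210766920 | T(15,6)=40075035+6·63436373=420693273
Read S(15,5) = 210766920, S(15,6) = 420693273.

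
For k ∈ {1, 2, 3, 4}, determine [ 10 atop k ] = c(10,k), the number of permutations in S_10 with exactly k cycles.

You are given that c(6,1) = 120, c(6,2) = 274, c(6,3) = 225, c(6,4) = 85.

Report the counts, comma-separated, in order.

362880, 1026576, 1172700, 723680

@7  (7,1):120·6+0→720, (7,2):274·6+120→1764, (7,3):225·6+274→1624, (7,4):85·6+225→735
@8  (8,1):720·7+0→5040, (8,2):1764·7+720→13068, (8,3):1624·7+1764→13132, (8,4):735·7+1624→6769
@9  (9,1):5040·8+0→40320, (9,2):13068·8+5040→109584, (9,3):13132·8+13068→118124, (9,4):6769·8+13132→67284
@10  (10,1):40320·9+0→362880, (10,2):109584·9+40320→1026576, (10,3):118124·9+109584→1172700, (10,4):67284·9+118124→723680
Read c(10,1) = 362880, c(10,2) = 1026576, c(10,3) = 1172700, c(10,4) = 723680.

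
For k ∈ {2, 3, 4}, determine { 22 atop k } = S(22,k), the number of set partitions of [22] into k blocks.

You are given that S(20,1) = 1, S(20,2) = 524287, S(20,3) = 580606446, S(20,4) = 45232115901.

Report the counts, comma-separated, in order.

i=21: T(21,1)=0+1·1=1 | T(21,2)=1+2·524287=1048575 | T(21,3)=524287+3·580606446=1742343625 | T(21,4)=580606446+4·45232115901=181509070050
i=22: T(22,2)=1+2·1048575=2097151 | T(22,3)=1048575+3·1742343625=5228079450 | T(22,4)=1742343625+4·181509070050=727778623825
Read S(22,2) = 2097151, S(22,3) = 5228079450, S(22,4) = 727778623825.

2097151, 5228079450, 727778623825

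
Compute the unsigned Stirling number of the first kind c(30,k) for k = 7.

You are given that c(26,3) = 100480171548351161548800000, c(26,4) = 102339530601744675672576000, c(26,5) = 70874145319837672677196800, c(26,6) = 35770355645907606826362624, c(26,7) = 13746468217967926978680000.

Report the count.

@27  (27,4):102339530601744675672576000·26+100480171548351161548800000→2761307967193712729035776000, (27,5):70874145319837672677196800·26+102339530601744675672576000→1945067308917524165279692800, (27,6):35770355645907606826362624·26+70874145319837672677196800→1000903392113435450162625024, (27,7):13746468217967926978680000·26+35770355645907606826362624→393178529313073708272042624
@28  (28,5):1945067308917524165279692800·27+2761307967193712729035776000→55278125307966865191587481600, (28,6):1000903392113435450162625024·27+1945067308917524165279692800→28969458895980281319670568448, (28,7):393178529313073708272042624·27+1000903392113435450162625024→11616723683566425573507775872
@29  (29,6):28969458895980281319670568448·28+55278125307966865191587481600→866422974395414742142363398144, (29,7):11616723683566425573507775872·28+28969458895980281319670568448→354237722035840197377888292864
@30  (30,7):354237722035840197377888292864·29+866422974395414742142363398144→11139316913434780466101123891200
Read c(30,7) = 11139316913434780466101123891200.

11139316913434780466101123891200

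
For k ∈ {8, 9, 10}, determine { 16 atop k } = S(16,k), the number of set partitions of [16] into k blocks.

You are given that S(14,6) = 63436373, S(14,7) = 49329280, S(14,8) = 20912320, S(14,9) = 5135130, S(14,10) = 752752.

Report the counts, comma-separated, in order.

@15  (15,7):49329280·7+63436373→408741333, (15,8):20912320·8+49329280→216627840, (15,9):5135130·9+20912320→67128490, (15,10):752752·10+5135130→12662650
@16  (16,8):216627840·8+408741333→2141764053, (16,9):67128490·9+216627840→820784250, (16,10):12662650·10+67128490→193754990
Read S(16,8) = 2141764053, S(16,9) = 820784250, S(16,10) = 193754990.

2141764053, 820784250, 193754990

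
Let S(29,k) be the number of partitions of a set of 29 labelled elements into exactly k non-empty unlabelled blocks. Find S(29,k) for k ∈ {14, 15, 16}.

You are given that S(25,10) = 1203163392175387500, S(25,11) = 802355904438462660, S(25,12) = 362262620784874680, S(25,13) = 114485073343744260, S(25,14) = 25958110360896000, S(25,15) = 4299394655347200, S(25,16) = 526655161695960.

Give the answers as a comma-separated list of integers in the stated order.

r26: T_26,11=11×802355904438462660+1203163392175387500=10029078340998476760; T_26,12=12×362262620784874680+802355904438462660=5149507353856958820; T_26,13=13×114485073343744260+362262620784874680=1850568574253550060; T_26,14=14×25958110360896000+114485073343744260=477898618396288260; T_26,15=15×4299394655347200+25958110360896000=90449030191104000; T_26,16=16×526655161695960+4299394655347200=12725877242482560
r27: T_27,12=12×5149507353856958820+10029078340998476760=71823166587281982600; T_27,13=13×1850568574253550060+5149507353856958820=29206898819153109600; T_27,14=14×477898618396288260+1850568574253550060=8541149231801585700; T_27,15=15×90449030191104000+477898618396288260=1834634071262848260; T_27,16=16×12725877242482560+90449030191104000=294063066070824960
r28: T_28,13=13×29206898819153109600+71823166587281982600=451512851236272407400; T_28,14=14×8541149231801585700+29206898819153109600=148782988064375309400; T_28,15=15×1834634071262848260+8541149231801585700=36060660300744309600; T_28,16=16×294063066070824960+1834634071262848260=6539643128396047620
r29: T_29,14=14×148782988064375309400+451512851236272407400=2534474684137526739000; T_29,15=15×36060660300744309600+148782988064375309400=689692892575539953400; T_29,16=16×6539643128396047620+36060660300744309600=140694950355081071520
Read S(29,14) = 2534474684137526739000, S(29,15) = 689692892575539953400, S(29,16) = 140694950355081071520.

2534474684137526739000, 689692892575539953400, 140694950355081071520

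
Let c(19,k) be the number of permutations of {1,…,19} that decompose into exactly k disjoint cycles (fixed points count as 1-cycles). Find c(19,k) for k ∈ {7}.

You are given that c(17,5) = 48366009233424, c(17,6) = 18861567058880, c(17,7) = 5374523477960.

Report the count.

i=18: T(18,6)=48366009233424+17·18861567058880=369012649234384 | T(18,7)=18861567058880+17·5374523477960=110228466184200
i=19: T(19,7)=369012649234384+18·110228466184200=2353125040549984
Read c(19,7) = 2353125040549984.

2353125040549984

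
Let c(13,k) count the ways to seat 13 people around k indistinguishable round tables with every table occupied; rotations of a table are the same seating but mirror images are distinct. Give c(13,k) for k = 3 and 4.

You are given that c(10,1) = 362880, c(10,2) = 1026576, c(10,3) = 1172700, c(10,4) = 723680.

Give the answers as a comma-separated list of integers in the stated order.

1931559552, 1414014888

[11] T[11,1]:10*362880+0=3628800 · T[11,2]:10*1026576+362880=10628640 · T[11,3]:10*1172700+1026576=12753576 · T[11,4]:10*723680+1172700=8409500
[12] T[12,2]:11*10628640+3628800=120543840 · T[12,3]:11*12753576+10628640=150917976 · T[12,4]:11*8409500+12753576=105258076
[13] T[13,3]:12*150917976+120543840=1931559552 · T[13,4]:12*105258076+150917976=1414014888
Read c(13,3) = 1931559552, c(13,4) = 1414014888.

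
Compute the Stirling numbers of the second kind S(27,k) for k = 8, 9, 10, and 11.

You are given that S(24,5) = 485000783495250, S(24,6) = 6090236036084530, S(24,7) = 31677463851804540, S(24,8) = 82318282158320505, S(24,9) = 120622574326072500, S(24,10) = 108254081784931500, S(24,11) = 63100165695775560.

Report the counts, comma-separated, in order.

47628831813556336200, 106563273280541795575, 143197070509423605675, 123519417123830092365

i=25: T(25,6)=485000783495250+6·6090236036084530=37026417000002430 | T(25,7)=6090236036084530+7·31677463851804540=227832482998716310 | T(25,8)=31677463851804540+8·82318282158320505=690223721118368580 | T(25,9)=82318282158320505+9·120622574326072500=1167921451092973005 | T(25,10)=120622574326072500+10·108254081784931500=1203163392175387500 | T(25,11)=108254081784931500+11·63100165695775560=802355904438462660
i=26: T(26,7)=37026417000002430+7·227832482998716310=1631853797991016600 | T(26,8)=227832482998716310+8·690223721118368580=5749622251945664950 | T(26,9)=690223721118368580+9·1167921451092973005=11201516780955125625 | T(26,10)=1167921451092973005+10·1203163392175387500=13199555372846848005 | T(26,11)=1203163392175387500+11·802355904438462660=10029078340998476760
i=27: T(27,8)=1631853797991016600+8·5749622251945664950=47628831813556336200 | T(27,9)=5749622251945664950+9·11201516780955125625=106563273280541795575 | T(27,10)=11201516780955125625+10·13199555372846848005=143197070509423605675 | T(27,11)=13199555372846848005+11·10029078340998476760=123519417123830092365
Read S(27,8) = 47628831813556336200, S(27,9) = 106563273280541795575, S(27,10) = 143197070509423605675, S(27,11) = 123519417123830092365.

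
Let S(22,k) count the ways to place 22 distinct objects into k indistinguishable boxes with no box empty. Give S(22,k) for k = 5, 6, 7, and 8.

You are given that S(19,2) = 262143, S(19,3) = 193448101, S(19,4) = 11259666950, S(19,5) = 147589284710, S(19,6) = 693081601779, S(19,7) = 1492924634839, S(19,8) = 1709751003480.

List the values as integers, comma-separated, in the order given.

19137821912055, 163305339345225, 602762379967440, 1142399079991620

i=20: T(20,3)=262143+3·193448101=580606446 | T(20,4)=193448101+4·11259666950=45232115901 | T(20,5)=11259666950+5·147589284710=749206090500 | T(20,6)=147589284710+6·693081601779=4306078895384 | T(20,7)=693081601779+7·1492924634839=11143554045652 | T(20,8)=1492924634839+8·1709751003480=15170932662679
i=21: T(21,4)=580606446+4·45232115901=181509070050 | T(21,5)=45232115901+5·749206090500=3791262568401 | T(21,6)=749206090500+6·4306078895384=26585679462804 | T(21,7)=4306078895384+7·11143554045652=82310957214948 | T(21,8)=11143554045652+8·15170932662679=132511015347084
i=22: T(22,5)=181509070050+5·3791262568401=19137821912055 | T(22,6)=3791262568401+6·26585679462804=163305339345225 | T(22,7)=26585679462804+7·82310957214948=602762379967440 | T(22,8)=82310957214948+8·132511015347084=1142399079991620
Read S(22,5) = 19137821912055, S(22,6) = 163305339345225, S(22,7) = 602762379967440, S(22,8) = 1142399079991620.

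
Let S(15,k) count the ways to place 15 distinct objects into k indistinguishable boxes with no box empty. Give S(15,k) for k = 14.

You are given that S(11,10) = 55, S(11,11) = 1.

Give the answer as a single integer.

[12] T[12,11]:11*1+55=66 · T[12,12]:12*0+1=1
[13] T[13,12]:12*1+66=78 · T[13,13]:13*0+1=1
[14] T[14,13]:13*1+78=91 · T[14,14]:14*0+1=1
[15] T[15,14]:14*1+91=105
Read S(15,14) = 105.

105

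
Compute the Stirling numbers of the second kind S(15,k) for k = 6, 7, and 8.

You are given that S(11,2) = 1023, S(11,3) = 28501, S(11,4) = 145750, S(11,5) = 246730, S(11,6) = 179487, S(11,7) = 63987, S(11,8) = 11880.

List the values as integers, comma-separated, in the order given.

[12] T[12,3]:3*28501+1023=86526 · T[12,4]:4*145750+28501=611501 · T[12,5]:5*246730+145750=1379400 · T[12,6]:6*179487+246730=1323652 · T[12,7]:7*63987+179487=627396 · T[12,8]:8*11880+63987=159027
[13] T[13,4]:4*611501+86526=2532530 · T[13,5]:5*1379400+611501=7508501 · T[13,6]:6*1323652+1379400=9321312 · T[13,7]:7*627396+1323652=5715424 · T[13,8]:8*159027+627396=1899612
[14] T[14,5]:5*7508501+2532530=40075035 · T[14,6]:6*9321312+7508501=63436373 · T[14,7]:7*5715424+9321312=49329280 · T[14,8]:8*1899612+5715424=20912320
[15] T[15,6]:6*63436373+40075035=420693273 · T[15,7]:7*49329280+63436373=408741333 · T[15,8]:8*20912320+49329280=216627840
Read S(15,6) = 420693273, S(15,7) = 408741333, S(15,8) = 216627840.

420693273, 408741333, 216627840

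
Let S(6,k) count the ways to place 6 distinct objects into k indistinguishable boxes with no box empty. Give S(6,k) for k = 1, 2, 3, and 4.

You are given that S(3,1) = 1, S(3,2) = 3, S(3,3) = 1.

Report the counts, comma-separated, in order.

i=4: T(4,1)=0+1·1=1 | T(4,2)=1+2·3=7 | T(4,3)=3+3·1=6 | T(4,4)=1+4·0=1
i=5: T(5,1)=0+1·1=1 | T(5,2)=1+2·7=15 | T(5,3)=7+3·6=25 | T(5,4)=6+4·1=10
i=6: T(6,1)=0+1·1=1 | T(6,2)=1+2·15=31 | T(6,3)=15+3·25=90 | T(6,4)=25+4·10=65
Read S(6,1) = 1, S(6,2) = 31, S(6,3) = 90, S(6,4) = 65.

1, 31, 90, 65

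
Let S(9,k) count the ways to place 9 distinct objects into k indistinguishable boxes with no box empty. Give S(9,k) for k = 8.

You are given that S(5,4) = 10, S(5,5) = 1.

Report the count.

i=6: T(6,5)=10+5·1=15 | T(6,6)=1+6·0=1
i=7: T(7,6)=15+6·1=21 | T(7,7)=1+7·0=1
i=8: T(8,7)=21+7·1=28 | T(8,8)=1+8·0=1
i=9: T(9,8)=28+8·1=36
Read S(9,8) = 36.

36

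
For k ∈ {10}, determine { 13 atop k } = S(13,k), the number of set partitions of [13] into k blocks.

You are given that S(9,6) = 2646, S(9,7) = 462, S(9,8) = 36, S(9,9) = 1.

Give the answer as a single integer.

39325

row 10: T[10][7]=7·462+2646=5880  T[10][8]=8·36+462=750  T[10][9]=9·1+36=45  T[10][10]=10·0+1=1
row 11: T[11][8]=8·750+5880=11880  T[11][9]=9·45+750=1155  T[11][10]=10·1+45=55
row 12: T[12][9]=9·1155+11880=22275  T[12][10]=10·55+1155=1705
row 13: T[13][10]=10·1705+22275=39325
Read S(13,10) = 39325.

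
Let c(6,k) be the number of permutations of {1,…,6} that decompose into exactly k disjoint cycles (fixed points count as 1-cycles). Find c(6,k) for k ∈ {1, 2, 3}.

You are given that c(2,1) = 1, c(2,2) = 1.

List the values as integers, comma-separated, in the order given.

@3  (3,1):1·2+0→2, (3,2):1·2+1→3, (3,3):0·2+1→1
@4  (4,1):2·3+0→6, (4,2):3·3+2→11, (4,3):1·3+3→6
@5  (5,1):6·4+0→24, (5,2):11·4+6→50, (5,3):6·4+11→35
@6  (6,1):24·5+0→120, (6,2):50·5+24→274, (6,3):35·5+50→225
Read c(6,1) = 120, c(6,2) = 274, c(6,3) = 225.

120, 274, 225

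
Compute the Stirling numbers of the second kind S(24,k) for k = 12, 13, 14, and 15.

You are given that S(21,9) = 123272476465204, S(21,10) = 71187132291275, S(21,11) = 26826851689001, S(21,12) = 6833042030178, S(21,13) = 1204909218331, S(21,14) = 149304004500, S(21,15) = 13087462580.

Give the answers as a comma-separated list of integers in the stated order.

[22] T[22,10]:10*71187132291275+123272476465204=835143799377954 · T[22,11]:11*26826851689001+71187132291275=366282500870286 · T[22,12]:12*6833042030178+26826851689001=108823356051137 · T[22,13]:13*1204909218331+6833042030178=22496861868481 · T[22,14]:14*149304004500+1204909218331=3295165281331 · T[22,15]:15*13087462580+149304004500=345615943200
[23] T[23,11]:11*366282500870286+835143799377954=4864251308951100 · T[23,12]:12*108823356051137+366282500870286=1672162773483930 · T[23,13]:13*22496861868481+108823356051137=401282560341390 · T[23,14]:14*3295165281331+22496861868481=68629175807115 · T[23,15]:15*345615943200+3295165281331=8479404429331
[24] T[24,12]:12*1672162773483930+4864251308951100=24930204590758260 · T[24,13]:13*401282560341390+1672162773483930=6888836057922000 · T[24,14]:14*68629175807115+401282560341390=1362091021641000 · T[24,15]:15*8479404429331+68629175807115=195820242247080
Read S(24,12) = 24930204590758260, S(24,13) = 6888836057922000, S(24,14) = 1362091021641000, S(24,15) = 195820242247080.

24930204590758260, 6888836057922000, 1362091021641000, 195820242247080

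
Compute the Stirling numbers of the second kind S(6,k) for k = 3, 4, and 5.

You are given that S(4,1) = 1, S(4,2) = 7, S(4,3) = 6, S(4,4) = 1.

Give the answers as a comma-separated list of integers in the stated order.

@5  (5,2):7·2+1→15, (5,3):6·3+7→25, (5,4):1·4+6→10, (5,5):0·5+1→1
@6  (6,3):25·3+15→90, (6,4):10·4+25→65, (6,5):1·5+10→15
Read S(6,3) = 90, S(6,4) = 65, S(6,5) = 15.

90, 65, 15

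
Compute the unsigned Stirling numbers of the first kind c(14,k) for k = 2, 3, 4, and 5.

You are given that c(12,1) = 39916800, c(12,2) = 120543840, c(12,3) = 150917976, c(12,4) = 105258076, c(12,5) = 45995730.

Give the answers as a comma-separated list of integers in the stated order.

19802759040, 26596717056, 20313753096, 9957703756

i=13: T(13,1)=0+12·39916800=479001600 | T(13,2)=39916800+12·120543840=1486442880 | T(13,3)=120543840+12·150917976=1931559552 | T(13,4)=150917976+12·105258076=1414014888 | T(13,5)=105258076+12·45995730=657206836
i=14: T(14,2)=479001600+13·1486442880=19802759040 | T(14,3)=1486442880+13·1931559552=26596717056 | T(14,4)=1931559552+13·1414014888=20313753096 | T(14,5)=1414014888+13·657206836=9957703756
Read c(14,2) = 19802759040, c(14,3) = 26596717056, c(14,4) = 20313753096, c(14,5) = 9957703756.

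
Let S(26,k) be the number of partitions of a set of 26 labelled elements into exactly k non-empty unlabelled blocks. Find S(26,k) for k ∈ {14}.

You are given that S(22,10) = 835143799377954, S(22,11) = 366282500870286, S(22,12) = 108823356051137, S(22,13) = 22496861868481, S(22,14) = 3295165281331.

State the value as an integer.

r23: T_23,11=11×366282500870286+835143799377954=4864251308951100; T_23,12=12×108823356051137+366282500870286=1672162773483930; T_23,13=13×22496861868481+108823356051137=401282560341390; T_23,14=14×3295165281331+22496861868481=68629175807115
r24: T_24,12=12×1672162773483930+4864251308951100=24930204590758260; T_24,13=13×401282560341390+1672162773483930=6888836057922000; T_24,14=14×68629175807115+401282560341390=1362091021641000
r25: T_25,13=13×6888836057922000+24930204590758260=114485073343744260; T_25,14=14×1362091021641000+6888836057922000=25958110360896000
r26: T_26,14=14×25958110360896000+114485073343744260=477898618396288260
Read S(26,14) = 477898618396288260.

477898618396288260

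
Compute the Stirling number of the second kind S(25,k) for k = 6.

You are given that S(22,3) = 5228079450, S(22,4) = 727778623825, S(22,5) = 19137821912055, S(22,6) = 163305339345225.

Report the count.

r23: T_23,4=4×727778623825+5228079450=2916342574750; T_23,5=5×19137821912055+727778623825=96416888184100; T_23,6=6×163305339345225+19137821912055=998969857983405
r24: T_24,5=5×96416888184100+2916342574750=485000783495250; T_24,6=6×998969857983405+96416888184100=6090236036084530
r25: T_25,6=6×6090236036084530+485000783495250=37026417000002430
Read S(25,6) = 37026417000002430.

37026417000002430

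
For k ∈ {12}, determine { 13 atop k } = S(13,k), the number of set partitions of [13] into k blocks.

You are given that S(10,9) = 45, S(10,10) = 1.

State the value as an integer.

78

r11: T_11,10=10×1+45=55; T_11,11=11×0+1=1
r12: T_12,11=11×1+55=66; T_12,12=12×0+1=1
r13: T_13,12=12×1+66=78
Read S(13,12) = 78.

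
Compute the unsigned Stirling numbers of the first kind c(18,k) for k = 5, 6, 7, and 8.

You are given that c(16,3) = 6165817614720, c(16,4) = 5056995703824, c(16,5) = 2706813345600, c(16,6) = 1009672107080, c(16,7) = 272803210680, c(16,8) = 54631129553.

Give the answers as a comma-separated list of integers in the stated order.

909299905844112, 369012649234384, 110228466184200, 24871845297936

@17  (17,4):5056995703824·16+6165817614720→87077748875904, (17,5):2706813345600·16+5056995703824→48366009233424, (17,6):1009672107080·16+2706813345600→18861567058880, (17,7):272803210680·16+1009672107080→5374523477960, (17,8):54631129553·16+272803210680→1146901283528
@18  (18,5):48366009233424·17+87077748875904→909299905844112, (18,6):18861567058880·17+48366009233424→369012649234384, (18,7):5374523477960·17+18861567058880→110228466184200, (18,8):1146901283528·17+5374523477960→24871845297936
Read c(18,5) = 909299905844112, c(18,6) = 369012649234384, c(18,7) = 110228466184200, c(18,8) = 24871845297936.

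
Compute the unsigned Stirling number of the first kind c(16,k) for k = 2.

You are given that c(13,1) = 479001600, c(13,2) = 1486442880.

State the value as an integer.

[14] T[14,1]:13*479001600+0=6227020800 · T[14,2]:13*1486442880+479001600=19802759040
[15] T[15,1]:14*6227020800+0=87178291200 · T[15,2]:14*19802759040+6227020800=283465647360
[16] T[16,2]:15*283465647360+87178291200=4339163001600
Read c(16,2) = 4339163001600.

4339163001600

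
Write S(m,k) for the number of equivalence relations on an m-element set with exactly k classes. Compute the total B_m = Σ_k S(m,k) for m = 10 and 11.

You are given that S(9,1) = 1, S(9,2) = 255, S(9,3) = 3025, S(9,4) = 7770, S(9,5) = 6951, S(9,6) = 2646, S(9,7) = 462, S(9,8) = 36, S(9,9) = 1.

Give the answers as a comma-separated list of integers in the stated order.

i=10: T(10,1)=0+1·1=1 | T(10,2)=1+2·255=511 | T(10,3)=255+3·3025=9330 | T(10,4)=3025+4·7770=34105 | T(10,5)=7770+5·6951=42525 | T(10,6)=6951+6·2646=22827 | T(10,7)=2646+7·462=5880 | T(10,8)=462+8·36=750 | T(10,9)=36+9·1=45 | T(10,10)=1+10·0=1
i=11: T(11,1)=0+1·1=1 | T(11,2)=1+2·511=1023 | T(11,3)=511+3·9330=28501 | T(11,4)=9330+4·34105=145750 | T(11,5)=34105+5·42525=246730 | T(11,6)=42525+6·22827=179487 | T(11,7)=22827+7·5880=63987 | T(11,8)=5880+8·750=11880 | T(11,9)=750+9·45=1155 | T(11,10)=45+10·1=55 | T(11,11)=1+11·0=1
B_10 = ΣS(10,k) = 1+511+9330+34105+42525+22827+5880+750+45+1 = 115975
B_11 = ΣS(11,k) = 1+1023+28501+145750+246730+179487+63987+11880+1155+55+1 = 678570

115975, 678570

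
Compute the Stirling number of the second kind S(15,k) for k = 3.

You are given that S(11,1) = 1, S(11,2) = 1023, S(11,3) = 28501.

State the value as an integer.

2375101

[12] T[12,1]:1*1+0=1 · T[12,2]:2*1023+1=2047 · T[12,3]:3*28501+1023=86526
[13] T[13,1]:1*1+0=1 · T[13,2]:2*2047+1=4095 · T[13,3]:3*86526+2047=261625
[14] T[14,2]:2*4095+1=8191 · T[14,3]:3*261625+4095=788970
[15] T[15,3]:3*788970+8191=2375101
Read S(15,3) = 2375101.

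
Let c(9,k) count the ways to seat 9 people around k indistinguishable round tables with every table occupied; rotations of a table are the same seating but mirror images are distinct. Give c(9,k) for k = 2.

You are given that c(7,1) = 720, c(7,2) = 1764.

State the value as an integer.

109584

[8] T[8,1]:7*720+0=5040 · T[8,2]:7*1764+720=13068
[9] T[9,2]:8*13068+5040=109584
Read c(9,2) = 109584.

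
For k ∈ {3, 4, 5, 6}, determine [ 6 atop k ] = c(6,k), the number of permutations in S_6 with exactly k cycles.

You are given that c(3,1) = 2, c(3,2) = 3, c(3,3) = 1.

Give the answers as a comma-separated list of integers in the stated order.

r4: T_4,1=3×2+0=6; T_4,2=3×3+2=11; T_4,3=3×1+3=6; T_4,4=3×0+1=1
r5: T_5,2=4×11+6=50; T_5,3=4×6+11=35; T_5,4=4×1+6=10; T_5,5=4×0+1=1
r6: T_6,3=5×35+50=225; T_6,4=5×10+35=85; T_6,5=5×1+10=15; T_6,6=5×0+1=1
Read c(6,3) = 225, c(6,4) = 85, c(6,5) = 15, c(6,6) = 1.

225, 85, 15, 1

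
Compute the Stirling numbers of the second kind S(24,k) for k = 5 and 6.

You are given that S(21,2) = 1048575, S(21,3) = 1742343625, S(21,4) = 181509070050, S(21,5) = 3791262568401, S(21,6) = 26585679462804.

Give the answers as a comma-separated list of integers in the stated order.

485000783495250, 6090236036084530

r22: T_22,3=3×1742343625+1048575=5228079450; T_22,4=4×181509070050+1742343625=727778623825; T_22,5=5×3791262568401+181509070050=19137821912055; T_22,6=6×26585679462804+3791262568401=163305339345225
r23: T_23,4=4×727778623825+5228079450=2916342574750; T_23,5=5×19137821912055+727778623825=96416888184100; T_23,6=6×163305339345225+19137821912055=998969857983405
r24: T_24,5=5×96416888184100+2916342574750=485000783495250; T_24,6=6×998969857983405+96416888184100=6090236036084530
Read S(24,5) = 485000783495250, S(24,6) = 6090236036084530.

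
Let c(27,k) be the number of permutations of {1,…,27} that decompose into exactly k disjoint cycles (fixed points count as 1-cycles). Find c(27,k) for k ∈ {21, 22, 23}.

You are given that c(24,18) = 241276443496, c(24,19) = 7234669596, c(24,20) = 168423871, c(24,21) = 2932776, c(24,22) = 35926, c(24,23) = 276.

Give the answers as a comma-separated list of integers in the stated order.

i=25: T(25,19)=241276443496+24·7234669596=414908513800 | T(25,20)=7234669596+24·168423871=11276842500 | T(25,21)=168423871+24·2932776=238810495 | T(25,22)=2932776+24·35926=3795000 | T(25,23)=35926+24·276=42550
i=26: T(26,20)=414908513800+25·11276842500=696829576300 | T(26,21)=11276842500+25·238810495=17247104875 | T(26,22)=238810495+25·3795000=333685495 | T(26,23)=3795000+25·42550=4858750
i=27: T(27,21)=696829576300+26·17247104875=1145254303050 | T(27,22)=17247104875+26·333685495=25922927745 | T(27,23)=333685495+26·4858750=460012995
Read c(27,21) = 1145254303050, c(27,22) = 25922927745, c(27,23) = 460012995.

1145254303050, 25922927745, 460012995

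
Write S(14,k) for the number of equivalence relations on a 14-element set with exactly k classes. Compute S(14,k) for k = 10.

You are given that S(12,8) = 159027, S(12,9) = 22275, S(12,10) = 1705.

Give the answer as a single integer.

[13] T[13,9]:9*22275+159027=359502 · T[13,10]:10*1705+22275=39325
[14] T[14,10]:10*39325+359502=752752
Read S(14,10) = 752752.

752752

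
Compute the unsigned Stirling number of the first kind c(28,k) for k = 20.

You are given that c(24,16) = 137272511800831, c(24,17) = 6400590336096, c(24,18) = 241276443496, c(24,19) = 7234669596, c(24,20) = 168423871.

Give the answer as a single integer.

[25] T[25,17]:24*6400590336096+137272511800831=290886679867135 · T[25,18]:24*241276443496+6400590336096=12191224980000 · T[25,19]:24*7234669596+241276443496=414908513800 · T[25,20]:24*168423871+7234669596=11276842500
[26] T[26,18]:25*12191224980000+290886679867135=595667304367135 · T[26,19]:25*414908513800+12191224980000=22563937825000 · T[26,20]:25*11276842500+414908513800=696829576300
[27] T[27,19]:26*22563937825000+595667304367135=1182329687817135 · T[27,20]:26*696829576300+22563937825000=40681506808800
[28] T[28,20]:27*40681506808800+1182329687817135=2280730371654735
Read c(28,20) = 2280730371654735.

2280730371654735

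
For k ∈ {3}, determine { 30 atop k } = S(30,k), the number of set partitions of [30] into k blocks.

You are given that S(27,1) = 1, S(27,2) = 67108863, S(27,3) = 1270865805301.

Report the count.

@28  (28,1):1·1+0→1, (28,2):67108863·2+1→134217727, (28,3):1270865805301·3+67108863→3812664524766
@29  (29,2):134217727·2+1→268435455, (29,3):3812664524766·3+134217727→11438127792025
@30  (30,3):11438127792025·3+268435455→34314651811530
Read S(30,3) = 34314651811530.

34314651811530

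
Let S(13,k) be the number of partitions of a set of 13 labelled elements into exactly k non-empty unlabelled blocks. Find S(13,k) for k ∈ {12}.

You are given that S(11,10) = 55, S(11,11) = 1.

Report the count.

78

row 12: T[12][11]=11·1+55=66  T[12][12]=12·0+1=1
row 13: T[13][12]=12·1+66=78
Read S(13,12) = 78.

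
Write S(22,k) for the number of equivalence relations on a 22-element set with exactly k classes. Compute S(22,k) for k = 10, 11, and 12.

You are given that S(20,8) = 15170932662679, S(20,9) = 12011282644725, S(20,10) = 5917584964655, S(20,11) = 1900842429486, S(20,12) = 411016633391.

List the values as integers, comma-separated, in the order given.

835143799377954, 366282500870286, 108823356051137

row 21: T[21][9]=9·12011282644725+15170932662679=123272476465204  T[21][10]=10·5917584964655+12011282644725=71187132291275  T[21][11]=11·1900842429486+5917584964655=26826851689001  T[21][12]=12·411016633391+1900842429486=6833042030178
row 22: T[22][10]=10·71187132291275+123272476465204=835143799377954  T[22][11]=11·26826851689001+71187132291275=366282500870286  T[22][12]=12·6833042030178+26826851689001=108823356051137
Read S(22,10) = 835143799377954, S(22,11) = 366282500870286, S(22,12) = 108823356051137.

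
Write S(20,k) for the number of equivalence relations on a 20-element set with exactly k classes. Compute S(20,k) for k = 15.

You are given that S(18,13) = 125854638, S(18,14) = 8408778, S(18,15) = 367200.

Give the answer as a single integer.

452329200

i=19: T(19,14)=125854638+14·8408778=243577530 | T(19,15)=8408778+15·367200=13916778
i=20: T(20,15)=243577530+15·13916778=452329200
Read S(20,15) = 452329200.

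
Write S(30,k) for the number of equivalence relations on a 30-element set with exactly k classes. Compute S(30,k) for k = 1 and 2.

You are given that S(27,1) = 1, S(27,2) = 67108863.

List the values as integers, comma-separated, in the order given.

i=28: T(28,1)=0+1·1=1 | T(28,2)=1+2·67108863=134217727
i=29: T(29,1)=0+1·1=1 | T(29,2)=1+2·134217727=268435455
i=30: T(30,1)=0+1·1=1 | T(30,2)=1+2·268435455=536870911
Read S(30,1) = 1, S(30,2) = 536870911.

1, 536870911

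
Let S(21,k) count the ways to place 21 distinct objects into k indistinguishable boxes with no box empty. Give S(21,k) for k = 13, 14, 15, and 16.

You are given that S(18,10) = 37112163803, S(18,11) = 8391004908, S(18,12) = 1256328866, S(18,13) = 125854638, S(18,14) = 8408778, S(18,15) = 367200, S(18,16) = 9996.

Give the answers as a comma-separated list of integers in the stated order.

1204909218331, 149304004500, 13087462580, 809944464

[19] T[19,11]:11*8391004908+37112163803=129413217791 · T[19,12]:12*1256328866+8391004908=23466951300 · T[19,13]:13*125854638+1256328866=2892439160 · T[19,14]:14*8408778+125854638=243577530 · T[19,15]:15*367200+8408778=13916778 · T[19,16]:16*9996+367200=527136
[20] T[20,12]:12*23466951300+129413217791=411016633391 · T[20,13]:13*2892439160+23466951300=61068660380 · T[20,14]:14*243577530+2892439160=6302524580 · T[20,15]:15*13916778+243577530=452329200 · T[20,16]:16*527136+13916778=22350954
[21] T[21,13]:13*61068660380+411016633391=1204909218331 · T[21,14]:14*6302524580+61068660380=149304004500 · T[21,15]:15*452329200+6302524580=13087462580 · T[21,16]:16*22350954+452329200=809944464
Read S(21,13) = 1204909218331, S(21,14) = 149304004500, S(21,15) = 13087462580, S(21,16) = 809944464.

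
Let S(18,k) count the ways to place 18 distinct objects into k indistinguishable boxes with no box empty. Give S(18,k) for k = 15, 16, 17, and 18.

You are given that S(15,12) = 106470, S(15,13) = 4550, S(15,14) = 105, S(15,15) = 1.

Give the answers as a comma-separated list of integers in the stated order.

367200, 9996, 153, 1

i=16: T(16,13)=106470+13·4550=165620 | T(16,14)=4550+14·105=6020 | T(16,15)=105+15·1=120 | T(16,16)=1+16·0=1
i=17: T(17,14)=165620+14·6020=249900 | T(17,15)=6020+15·120=7820 | T(17,16)=120+16·1=136 | T(17,17)=1+17·0=1
i=18: T(18,15)=249900+15·7820=367200 | T(18,16)=7820+16·136=9996 | T(18,17)=136+17·1=153 | T(18,18)=1+18·0=1
Read S(18,15) = 367200, S(18,16) = 9996, S(18,17) = 153, S(18,18) = 1.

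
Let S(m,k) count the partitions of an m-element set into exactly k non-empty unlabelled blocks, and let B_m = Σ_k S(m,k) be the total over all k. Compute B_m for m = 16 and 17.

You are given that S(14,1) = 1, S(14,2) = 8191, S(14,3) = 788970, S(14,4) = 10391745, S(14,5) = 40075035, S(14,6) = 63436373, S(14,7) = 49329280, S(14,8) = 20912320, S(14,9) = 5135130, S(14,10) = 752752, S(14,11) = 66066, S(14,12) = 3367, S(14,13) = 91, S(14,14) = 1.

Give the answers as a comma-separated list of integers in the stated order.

10480142147, 82864869804

[15] T[15,1]:1*1+0=1 · T[15,2]:2*8191+1=16383 · T[15,3]:3*788970+8191=2375101 · T[15,4]:4*10391745+788970=42355950 · T[15,5]:5*40075035+10391745=210766920 · T[15,6]:6*63436373+40075035=420693273 · T[15,7]:7*49329280+63436373=408741333 · T[15,8]:8*20912320+49329280=216627840 · T[15,9]:9*5135130+20912320=67128490 · T[15,10]:10*752752+5135130=12662650 · T[15,11]:11*66066+752752=1479478 · T[15,12]:12*3367+66066=106470 · T[15,13]:13*91+3367=4550 · T[15,14]:14*1+91=105 · T[15,15]:15*0+1=1
[16] T[16,1]:1*1+0=1 · T[16,2]:2*16383+1=32767 · T[16,3]:3*2375101+16383=7141686 · T[16,4]:4*42355950+2375101=171798901 · T[16,5]:5*210766920+42355950=1096190550 · T[16,6]:6*420693273+210766920=2734926558 · T[16,7]:7*408741333+420693273=3281882604 · T[16,8]:8*216627840+408741333=2141764053 · T[16,9]:9*67128490+216627840=820784250 · T[16,10]:10*12662650+67128490=193754990 · T[16,11]:11*1479478+12662650=28936908 · T[16,12]:12*106470+1479478=2757118 · T[16,13]:13*4550+106470=165620 · T[16,14]:14*105+4550=6020 · T[16,15]:15*1+105=120 · T[16,16]:16*0+1=1
[17] T[17,1]:1*1+0=1 · T[17,2]:2*32767+1=65535 · T[17,3]:3*7141686+32767=21457825 · T[17,4]:4*171798901+7141686=694337290 · T[17,5]:5*1096190550+171798901=5652751651 · T[17,6]:6*2734926558+1096190550=17505749898 · T[17,7]:7*3281882604+2734926558=25708104786 · T[17,8]:8*2141764053+3281882604=20415995028 · T[17,9]:9*820784250+2141764053=9528822303 · T[17,10]:10*193754990+820784250=2758334150 · T[17,11]:11*28936908+193754990=512060978 · T[17,12]:12*2757118+28936908=62022324 · T[17,13]:13*165620+2757118=4910178 · T[17,14]:14*6020+165620=249900 · T[17,15]:15*120+6020=7820 · T[17,16]:16*1+120=136 · T[17,17]:17*0+1=1
B_16 = ΣS(16,k) = 1+32767+7141686+171798901+1096190550+2734926558+3281882604+2141764053+820784250+193754990+28936908+2757118+165620+6020+120+1 = 10480142147
B_17 = ΣS(17,k) = 1+65535+21457825+694337290+5652751651+17505749898+25708104786+20415995028+9528822303+2758334150+512060978+62022324+4910178+249900+7820+136+1 = 82864869804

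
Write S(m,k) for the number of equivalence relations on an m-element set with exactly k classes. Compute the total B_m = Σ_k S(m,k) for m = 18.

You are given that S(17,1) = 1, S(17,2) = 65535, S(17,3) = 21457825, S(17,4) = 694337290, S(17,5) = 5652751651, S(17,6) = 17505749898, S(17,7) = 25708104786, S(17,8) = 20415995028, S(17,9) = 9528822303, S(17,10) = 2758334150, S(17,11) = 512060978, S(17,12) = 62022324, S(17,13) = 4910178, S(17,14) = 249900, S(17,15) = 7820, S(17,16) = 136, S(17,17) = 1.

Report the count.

682076806159

r18: T_18,1=1×1+0=1; T_18,2=2×65535+1=131071; T_18,3=3×21457825+65535=64439010; T_18,4=4×694337290+21457825=2798806985; T_18,5=5×5652751651+694337290=28958095545; T_18,6=6×17505749898+5652751651=110687251039; T_18,7=7×25708104786+17505749898=197462483400; T_18,8=8×20415995028+25708104786=189036065010; T_18,9=9×9528822303+20415995028=106175395755; T_18,10=10×2758334150+9528822303=37112163803; T_18,11=11×512060978+2758334150=8391004908; T_18,12=12×62022324+512060978=1256328866; T_18,13=13×4910178+62022324=125854638; T_18,14=14×249900+4910178=8408778; T_18,15=15×7820+249900=367200; T_18,16=16×136+7820=9996; T_18,17=17×1+136=153; T_18,18=18×0+1=1
B_18 = ΣS(18,k) = 1+131071+64439010+2798806985+28958095545+110687251039+197462483400+189036065010+106175395755+37112163803+8391004908+1256328866+125854638+8408778+367200+9996+153+1 = 682076806159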